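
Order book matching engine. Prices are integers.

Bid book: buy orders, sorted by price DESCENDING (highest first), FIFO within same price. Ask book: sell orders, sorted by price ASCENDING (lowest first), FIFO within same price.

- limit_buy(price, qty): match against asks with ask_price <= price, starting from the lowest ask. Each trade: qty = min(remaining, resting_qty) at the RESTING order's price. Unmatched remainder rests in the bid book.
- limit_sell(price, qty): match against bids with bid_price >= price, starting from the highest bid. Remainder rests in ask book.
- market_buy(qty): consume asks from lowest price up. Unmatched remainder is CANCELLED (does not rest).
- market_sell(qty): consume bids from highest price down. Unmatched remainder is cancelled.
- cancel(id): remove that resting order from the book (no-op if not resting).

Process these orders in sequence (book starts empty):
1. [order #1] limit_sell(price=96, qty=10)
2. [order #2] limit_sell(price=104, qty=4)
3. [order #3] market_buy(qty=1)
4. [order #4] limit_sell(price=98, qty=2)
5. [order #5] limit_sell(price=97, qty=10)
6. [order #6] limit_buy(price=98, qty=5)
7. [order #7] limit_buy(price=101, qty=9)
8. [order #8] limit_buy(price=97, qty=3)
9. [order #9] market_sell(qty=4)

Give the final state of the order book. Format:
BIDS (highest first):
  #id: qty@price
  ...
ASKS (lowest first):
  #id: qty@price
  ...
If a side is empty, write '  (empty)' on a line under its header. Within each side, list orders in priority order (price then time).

Answer: BIDS (highest first):
  (empty)
ASKS (lowest first):
  #5: 2@97
  #4: 2@98
  #2: 4@104

Derivation:
After op 1 [order #1] limit_sell(price=96, qty=10): fills=none; bids=[-] asks=[#1:10@96]
After op 2 [order #2] limit_sell(price=104, qty=4): fills=none; bids=[-] asks=[#1:10@96 #2:4@104]
After op 3 [order #3] market_buy(qty=1): fills=#3x#1:1@96; bids=[-] asks=[#1:9@96 #2:4@104]
After op 4 [order #4] limit_sell(price=98, qty=2): fills=none; bids=[-] asks=[#1:9@96 #4:2@98 #2:4@104]
After op 5 [order #5] limit_sell(price=97, qty=10): fills=none; bids=[-] asks=[#1:9@96 #5:10@97 #4:2@98 #2:4@104]
After op 6 [order #6] limit_buy(price=98, qty=5): fills=#6x#1:5@96; bids=[-] asks=[#1:4@96 #5:10@97 #4:2@98 #2:4@104]
After op 7 [order #7] limit_buy(price=101, qty=9): fills=#7x#1:4@96 #7x#5:5@97; bids=[-] asks=[#5:5@97 #4:2@98 #2:4@104]
After op 8 [order #8] limit_buy(price=97, qty=3): fills=#8x#5:3@97; bids=[-] asks=[#5:2@97 #4:2@98 #2:4@104]
After op 9 [order #9] market_sell(qty=4): fills=none; bids=[-] asks=[#5:2@97 #4:2@98 #2:4@104]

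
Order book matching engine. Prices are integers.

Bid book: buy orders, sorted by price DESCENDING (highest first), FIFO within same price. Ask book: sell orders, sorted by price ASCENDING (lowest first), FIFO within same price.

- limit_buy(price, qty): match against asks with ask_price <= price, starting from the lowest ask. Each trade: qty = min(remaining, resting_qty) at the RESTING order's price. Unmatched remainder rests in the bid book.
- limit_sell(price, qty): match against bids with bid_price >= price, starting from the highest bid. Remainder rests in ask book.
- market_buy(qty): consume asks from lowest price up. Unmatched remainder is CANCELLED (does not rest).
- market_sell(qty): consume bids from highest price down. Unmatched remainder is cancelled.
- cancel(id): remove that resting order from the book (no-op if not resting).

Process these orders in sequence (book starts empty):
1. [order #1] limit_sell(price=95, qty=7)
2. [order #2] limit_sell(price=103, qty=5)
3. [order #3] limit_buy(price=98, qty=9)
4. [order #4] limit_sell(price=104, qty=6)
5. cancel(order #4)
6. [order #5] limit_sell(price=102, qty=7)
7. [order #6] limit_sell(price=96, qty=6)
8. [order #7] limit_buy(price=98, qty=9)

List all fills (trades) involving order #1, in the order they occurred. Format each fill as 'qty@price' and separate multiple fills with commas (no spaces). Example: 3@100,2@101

After op 1 [order #1] limit_sell(price=95, qty=7): fills=none; bids=[-] asks=[#1:7@95]
After op 2 [order #2] limit_sell(price=103, qty=5): fills=none; bids=[-] asks=[#1:7@95 #2:5@103]
After op 3 [order #3] limit_buy(price=98, qty=9): fills=#3x#1:7@95; bids=[#3:2@98] asks=[#2:5@103]
After op 4 [order #4] limit_sell(price=104, qty=6): fills=none; bids=[#3:2@98] asks=[#2:5@103 #4:6@104]
After op 5 cancel(order #4): fills=none; bids=[#3:2@98] asks=[#2:5@103]
After op 6 [order #5] limit_sell(price=102, qty=7): fills=none; bids=[#3:2@98] asks=[#5:7@102 #2:5@103]
After op 7 [order #6] limit_sell(price=96, qty=6): fills=#3x#6:2@98; bids=[-] asks=[#6:4@96 #5:7@102 #2:5@103]
After op 8 [order #7] limit_buy(price=98, qty=9): fills=#7x#6:4@96; bids=[#7:5@98] asks=[#5:7@102 #2:5@103]

Answer: 7@95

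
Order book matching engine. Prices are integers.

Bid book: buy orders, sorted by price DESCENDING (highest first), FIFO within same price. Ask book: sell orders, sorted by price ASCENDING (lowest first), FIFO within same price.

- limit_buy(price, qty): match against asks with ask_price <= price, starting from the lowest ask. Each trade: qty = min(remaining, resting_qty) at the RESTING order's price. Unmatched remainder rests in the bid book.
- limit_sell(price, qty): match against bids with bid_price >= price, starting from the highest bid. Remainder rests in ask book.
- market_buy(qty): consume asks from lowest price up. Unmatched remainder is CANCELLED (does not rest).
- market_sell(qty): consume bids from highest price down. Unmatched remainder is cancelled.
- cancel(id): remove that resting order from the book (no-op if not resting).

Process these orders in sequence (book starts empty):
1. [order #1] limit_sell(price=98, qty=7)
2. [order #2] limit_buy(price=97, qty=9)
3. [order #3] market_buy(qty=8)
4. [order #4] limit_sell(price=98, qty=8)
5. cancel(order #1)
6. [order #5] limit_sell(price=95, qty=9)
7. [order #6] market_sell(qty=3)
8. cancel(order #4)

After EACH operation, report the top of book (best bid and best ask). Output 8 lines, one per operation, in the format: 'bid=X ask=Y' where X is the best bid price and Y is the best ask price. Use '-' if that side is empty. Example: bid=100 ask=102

After op 1 [order #1] limit_sell(price=98, qty=7): fills=none; bids=[-] asks=[#1:7@98]
After op 2 [order #2] limit_buy(price=97, qty=9): fills=none; bids=[#2:9@97] asks=[#1:7@98]
After op 3 [order #3] market_buy(qty=8): fills=#3x#1:7@98; bids=[#2:9@97] asks=[-]
After op 4 [order #4] limit_sell(price=98, qty=8): fills=none; bids=[#2:9@97] asks=[#4:8@98]
After op 5 cancel(order #1): fills=none; bids=[#2:9@97] asks=[#4:8@98]
After op 6 [order #5] limit_sell(price=95, qty=9): fills=#2x#5:9@97; bids=[-] asks=[#4:8@98]
After op 7 [order #6] market_sell(qty=3): fills=none; bids=[-] asks=[#4:8@98]
After op 8 cancel(order #4): fills=none; bids=[-] asks=[-]

Answer: bid=- ask=98
bid=97 ask=98
bid=97 ask=-
bid=97 ask=98
bid=97 ask=98
bid=- ask=98
bid=- ask=98
bid=- ask=-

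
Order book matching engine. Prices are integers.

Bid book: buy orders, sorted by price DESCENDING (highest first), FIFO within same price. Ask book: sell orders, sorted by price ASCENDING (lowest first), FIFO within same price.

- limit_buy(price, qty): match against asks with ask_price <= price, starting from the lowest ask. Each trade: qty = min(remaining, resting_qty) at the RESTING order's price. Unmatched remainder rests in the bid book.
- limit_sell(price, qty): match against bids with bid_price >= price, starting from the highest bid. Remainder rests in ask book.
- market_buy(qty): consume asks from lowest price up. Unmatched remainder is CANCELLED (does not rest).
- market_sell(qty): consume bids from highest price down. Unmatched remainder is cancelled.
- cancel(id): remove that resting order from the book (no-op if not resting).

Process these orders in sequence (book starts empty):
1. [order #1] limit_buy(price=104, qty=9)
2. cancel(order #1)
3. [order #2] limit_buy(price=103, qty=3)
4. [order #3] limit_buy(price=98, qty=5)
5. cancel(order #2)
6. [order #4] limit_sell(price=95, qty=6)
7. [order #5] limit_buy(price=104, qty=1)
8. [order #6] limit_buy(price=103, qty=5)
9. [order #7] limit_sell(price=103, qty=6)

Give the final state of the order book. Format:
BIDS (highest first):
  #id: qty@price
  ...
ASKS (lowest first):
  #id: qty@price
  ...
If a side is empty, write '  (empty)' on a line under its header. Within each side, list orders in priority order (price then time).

Answer: BIDS (highest first):
  (empty)
ASKS (lowest first):
  #7: 1@103

Derivation:
After op 1 [order #1] limit_buy(price=104, qty=9): fills=none; bids=[#1:9@104] asks=[-]
After op 2 cancel(order #1): fills=none; bids=[-] asks=[-]
After op 3 [order #2] limit_buy(price=103, qty=3): fills=none; bids=[#2:3@103] asks=[-]
After op 4 [order #3] limit_buy(price=98, qty=5): fills=none; bids=[#2:3@103 #3:5@98] asks=[-]
After op 5 cancel(order #2): fills=none; bids=[#3:5@98] asks=[-]
After op 6 [order #4] limit_sell(price=95, qty=6): fills=#3x#4:5@98; bids=[-] asks=[#4:1@95]
After op 7 [order #5] limit_buy(price=104, qty=1): fills=#5x#4:1@95; bids=[-] asks=[-]
After op 8 [order #6] limit_buy(price=103, qty=5): fills=none; bids=[#6:5@103] asks=[-]
After op 9 [order #7] limit_sell(price=103, qty=6): fills=#6x#7:5@103; bids=[-] asks=[#7:1@103]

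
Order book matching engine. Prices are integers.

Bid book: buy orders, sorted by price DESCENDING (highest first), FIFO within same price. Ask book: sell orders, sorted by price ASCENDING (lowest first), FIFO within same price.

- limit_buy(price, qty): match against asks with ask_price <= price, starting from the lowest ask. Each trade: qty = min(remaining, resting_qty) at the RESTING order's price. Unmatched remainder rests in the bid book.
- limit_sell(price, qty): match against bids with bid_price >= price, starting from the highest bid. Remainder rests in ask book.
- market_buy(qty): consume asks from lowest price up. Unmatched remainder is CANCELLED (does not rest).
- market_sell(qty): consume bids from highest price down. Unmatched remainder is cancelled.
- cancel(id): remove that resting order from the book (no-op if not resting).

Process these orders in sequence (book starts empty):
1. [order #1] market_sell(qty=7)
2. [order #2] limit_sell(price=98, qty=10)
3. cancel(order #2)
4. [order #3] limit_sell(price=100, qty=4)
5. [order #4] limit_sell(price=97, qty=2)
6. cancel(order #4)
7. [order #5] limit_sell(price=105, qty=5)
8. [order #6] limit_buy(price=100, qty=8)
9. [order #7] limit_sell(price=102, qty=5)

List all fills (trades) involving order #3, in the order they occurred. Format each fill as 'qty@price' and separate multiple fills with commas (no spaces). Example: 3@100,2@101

Answer: 4@100

Derivation:
After op 1 [order #1] market_sell(qty=7): fills=none; bids=[-] asks=[-]
After op 2 [order #2] limit_sell(price=98, qty=10): fills=none; bids=[-] asks=[#2:10@98]
After op 3 cancel(order #2): fills=none; bids=[-] asks=[-]
After op 4 [order #3] limit_sell(price=100, qty=4): fills=none; bids=[-] asks=[#3:4@100]
After op 5 [order #4] limit_sell(price=97, qty=2): fills=none; bids=[-] asks=[#4:2@97 #3:4@100]
After op 6 cancel(order #4): fills=none; bids=[-] asks=[#3:4@100]
After op 7 [order #5] limit_sell(price=105, qty=5): fills=none; bids=[-] asks=[#3:4@100 #5:5@105]
After op 8 [order #6] limit_buy(price=100, qty=8): fills=#6x#3:4@100; bids=[#6:4@100] asks=[#5:5@105]
After op 9 [order #7] limit_sell(price=102, qty=5): fills=none; bids=[#6:4@100] asks=[#7:5@102 #5:5@105]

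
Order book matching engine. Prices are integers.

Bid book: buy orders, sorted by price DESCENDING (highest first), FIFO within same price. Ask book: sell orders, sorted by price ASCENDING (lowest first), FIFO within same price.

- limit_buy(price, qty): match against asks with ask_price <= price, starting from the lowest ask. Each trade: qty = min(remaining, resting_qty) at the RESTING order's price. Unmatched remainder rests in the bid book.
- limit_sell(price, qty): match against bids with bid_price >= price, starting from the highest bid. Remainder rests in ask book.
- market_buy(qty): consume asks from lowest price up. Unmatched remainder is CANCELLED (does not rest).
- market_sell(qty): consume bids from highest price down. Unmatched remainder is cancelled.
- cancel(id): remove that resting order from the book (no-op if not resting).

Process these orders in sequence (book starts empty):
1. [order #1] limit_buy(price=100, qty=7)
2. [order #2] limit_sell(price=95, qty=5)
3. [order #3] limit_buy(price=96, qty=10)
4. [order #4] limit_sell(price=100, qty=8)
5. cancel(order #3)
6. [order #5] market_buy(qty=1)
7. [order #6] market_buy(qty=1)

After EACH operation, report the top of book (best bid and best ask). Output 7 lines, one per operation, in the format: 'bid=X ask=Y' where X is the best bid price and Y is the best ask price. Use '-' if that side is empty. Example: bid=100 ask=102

Answer: bid=100 ask=-
bid=100 ask=-
bid=100 ask=-
bid=96 ask=100
bid=- ask=100
bid=- ask=100
bid=- ask=100

Derivation:
After op 1 [order #1] limit_buy(price=100, qty=7): fills=none; bids=[#1:7@100] asks=[-]
After op 2 [order #2] limit_sell(price=95, qty=5): fills=#1x#2:5@100; bids=[#1:2@100] asks=[-]
After op 3 [order #3] limit_buy(price=96, qty=10): fills=none; bids=[#1:2@100 #3:10@96] asks=[-]
After op 4 [order #4] limit_sell(price=100, qty=8): fills=#1x#4:2@100; bids=[#3:10@96] asks=[#4:6@100]
After op 5 cancel(order #3): fills=none; bids=[-] asks=[#4:6@100]
After op 6 [order #5] market_buy(qty=1): fills=#5x#4:1@100; bids=[-] asks=[#4:5@100]
After op 7 [order #6] market_buy(qty=1): fills=#6x#4:1@100; bids=[-] asks=[#4:4@100]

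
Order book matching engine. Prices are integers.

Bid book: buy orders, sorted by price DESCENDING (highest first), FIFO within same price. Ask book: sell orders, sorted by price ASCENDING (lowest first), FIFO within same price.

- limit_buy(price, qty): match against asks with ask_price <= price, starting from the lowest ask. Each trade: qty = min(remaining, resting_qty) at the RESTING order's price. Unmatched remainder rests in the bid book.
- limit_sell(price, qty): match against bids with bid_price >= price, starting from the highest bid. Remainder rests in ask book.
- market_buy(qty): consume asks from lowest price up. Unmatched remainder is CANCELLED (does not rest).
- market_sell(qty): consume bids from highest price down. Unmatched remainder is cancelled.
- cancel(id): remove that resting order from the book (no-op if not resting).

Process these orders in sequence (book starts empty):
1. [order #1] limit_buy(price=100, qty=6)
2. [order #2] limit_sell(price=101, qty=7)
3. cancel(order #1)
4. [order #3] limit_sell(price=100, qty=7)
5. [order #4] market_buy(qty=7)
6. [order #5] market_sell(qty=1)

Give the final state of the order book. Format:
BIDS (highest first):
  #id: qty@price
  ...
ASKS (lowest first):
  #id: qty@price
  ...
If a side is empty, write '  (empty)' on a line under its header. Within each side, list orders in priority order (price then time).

Answer: BIDS (highest first):
  (empty)
ASKS (lowest first):
  #2: 7@101

Derivation:
After op 1 [order #1] limit_buy(price=100, qty=6): fills=none; bids=[#1:6@100] asks=[-]
After op 2 [order #2] limit_sell(price=101, qty=7): fills=none; bids=[#1:6@100] asks=[#2:7@101]
After op 3 cancel(order #1): fills=none; bids=[-] asks=[#2:7@101]
After op 4 [order #3] limit_sell(price=100, qty=7): fills=none; bids=[-] asks=[#3:7@100 #2:7@101]
After op 5 [order #4] market_buy(qty=7): fills=#4x#3:7@100; bids=[-] asks=[#2:7@101]
After op 6 [order #5] market_sell(qty=1): fills=none; bids=[-] asks=[#2:7@101]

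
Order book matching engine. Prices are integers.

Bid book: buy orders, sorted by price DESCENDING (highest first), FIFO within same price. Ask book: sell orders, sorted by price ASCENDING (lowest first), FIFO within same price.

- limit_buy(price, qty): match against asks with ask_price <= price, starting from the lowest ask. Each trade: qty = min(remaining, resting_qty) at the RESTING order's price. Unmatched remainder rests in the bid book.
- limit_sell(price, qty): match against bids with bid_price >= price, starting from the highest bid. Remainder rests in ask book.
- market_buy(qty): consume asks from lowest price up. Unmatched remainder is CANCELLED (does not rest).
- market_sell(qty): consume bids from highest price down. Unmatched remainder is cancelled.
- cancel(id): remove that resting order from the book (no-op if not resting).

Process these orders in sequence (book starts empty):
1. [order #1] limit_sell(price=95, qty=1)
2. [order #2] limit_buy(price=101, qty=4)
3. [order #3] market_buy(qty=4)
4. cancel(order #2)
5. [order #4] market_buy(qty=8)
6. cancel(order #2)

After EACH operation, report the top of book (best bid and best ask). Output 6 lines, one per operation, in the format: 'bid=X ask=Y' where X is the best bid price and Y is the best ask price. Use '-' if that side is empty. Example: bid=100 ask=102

After op 1 [order #1] limit_sell(price=95, qty=1): fills=none; bids=[-] asks=[#1:1@95]
After op 2 [order #2] limit_buy(price=101, qty=4): fills=#2x#1:1@95; bids=[#2:3@101] asks=[-]
After op 3 [order #3] market_buy(qty=4): fills=none; bids=[#2:3@101] asks=[-]
After op 4 cancel(order #2): fills=none; bids=[-] asks=[-]
After op 5 [order #4] market_buy(qty=8): fills=none; bids=[-] asks=[-]
After op 6 cancel(order #2): fills=none; bids=[-] asks=[-]

Answer: bid=- ask=95
bid=101 ask=-
bid=101 ask=-
bid=- ask=-
bid=- ask=-
bid=- ask=-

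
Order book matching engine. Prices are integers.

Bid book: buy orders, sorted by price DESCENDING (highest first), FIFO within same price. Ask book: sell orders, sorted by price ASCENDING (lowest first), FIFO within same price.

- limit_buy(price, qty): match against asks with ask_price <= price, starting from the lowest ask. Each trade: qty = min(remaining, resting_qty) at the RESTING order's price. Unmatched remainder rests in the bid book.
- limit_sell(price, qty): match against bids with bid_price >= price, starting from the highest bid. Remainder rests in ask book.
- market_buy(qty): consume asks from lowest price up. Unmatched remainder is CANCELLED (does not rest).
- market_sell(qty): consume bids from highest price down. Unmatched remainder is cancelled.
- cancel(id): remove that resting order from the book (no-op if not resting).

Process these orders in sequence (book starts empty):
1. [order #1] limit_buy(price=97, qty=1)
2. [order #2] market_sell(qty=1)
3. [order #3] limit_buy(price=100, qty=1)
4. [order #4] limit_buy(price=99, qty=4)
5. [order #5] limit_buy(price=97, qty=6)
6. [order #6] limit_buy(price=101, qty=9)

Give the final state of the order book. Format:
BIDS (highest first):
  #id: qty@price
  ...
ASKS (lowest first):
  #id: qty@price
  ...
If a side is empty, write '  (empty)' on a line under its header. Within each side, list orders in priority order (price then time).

After op 1 [order #1] limit_buy(price=97, qty=1): fills=none; bids=[#1:1@97] asks=[-]
After op 2 [order #2] market_sell(qty=1): fills=#1x#2:1@97; bids=[-] asks=[-]
After op 3 [order #3] limit_buy(price=100, qty=1): fills=none; bids=[#3:1@100] asks=[-]
After op 4 [order #4] limit_buy(price=99, qty=4): fills=none; bids=[#3:1@100 #4:4@99] asks=[-]
After op 5 [order #5] limit_buy(price=97, qty=6): fills=none; bids=[#3:1@100 #4:4@99 #5:6@97] asks=[-]
After op 6 [order #6] limit_buy(price=101, qty=9): fills=none; bids=[#6:9@101 #3:1@100 #4:4@99 #5:6@97] asks=[-]

Answer: BIDS (highest first):
  #6: 9@101
  #3: 1@100
  #4: 4@99
  #5: 6@97
ASKS (lowest first):
  (empty)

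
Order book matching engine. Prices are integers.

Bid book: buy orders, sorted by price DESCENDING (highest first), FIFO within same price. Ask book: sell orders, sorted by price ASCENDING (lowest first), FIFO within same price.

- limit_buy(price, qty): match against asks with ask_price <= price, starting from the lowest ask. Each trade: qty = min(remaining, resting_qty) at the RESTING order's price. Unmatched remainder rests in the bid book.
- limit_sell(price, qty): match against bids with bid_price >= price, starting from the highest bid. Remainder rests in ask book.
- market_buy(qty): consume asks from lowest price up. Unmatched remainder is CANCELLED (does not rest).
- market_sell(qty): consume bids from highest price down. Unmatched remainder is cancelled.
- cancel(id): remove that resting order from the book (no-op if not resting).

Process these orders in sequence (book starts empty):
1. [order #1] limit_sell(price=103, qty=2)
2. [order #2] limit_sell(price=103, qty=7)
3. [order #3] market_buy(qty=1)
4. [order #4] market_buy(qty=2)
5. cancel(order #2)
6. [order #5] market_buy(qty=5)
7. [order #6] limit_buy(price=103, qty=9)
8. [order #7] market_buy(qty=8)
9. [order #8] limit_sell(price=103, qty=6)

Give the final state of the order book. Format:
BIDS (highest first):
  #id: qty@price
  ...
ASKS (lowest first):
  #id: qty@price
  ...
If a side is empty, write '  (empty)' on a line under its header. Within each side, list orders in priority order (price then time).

Answer: BIDS (highest first):
  #6: 3@103
ASKS (lowest first):
  (empty)

Derivation:
After op 1 [order #1] limit_sell(price=103, qty=2): fills=none; bids=[-] asks=[#1:2@103]
After op 2 [order #2] limit_sell(price=103, qty=7): fills=none; bids=[-] asks=[#1:2@103 #2:7@103]
After op 3 [order #3] market_buy(qty=1): fills=#3x#1:1@103; bids=[-] asks=[#1:1@103 #2:7@103]
After op 4 [order #4] market_buy(qty=2): fills=#4x#1:1@103 #4x#2:1@103; bids=[-] asks=[#2:6@103]
After op 5 cancel(order #2): fills=none; bids=[-] asks=[-]
After op 6 [order #5] market_buy(qty=5): fills=none; bids=[-] asks=[-]
After op 7 [order #6] limit_buy(price=103, qty=9): fills=none; bids=[#6:9@103] asks=[-]
After op 8 [order #7] market_buy(qty=8): fills=none; bids=[#6:9@103] asks=[-]
After op 9 [order #8] limit_sell(price=103, qty=6): fills=#6x#8:6@103; bids=[#6:3@103] asks=[-]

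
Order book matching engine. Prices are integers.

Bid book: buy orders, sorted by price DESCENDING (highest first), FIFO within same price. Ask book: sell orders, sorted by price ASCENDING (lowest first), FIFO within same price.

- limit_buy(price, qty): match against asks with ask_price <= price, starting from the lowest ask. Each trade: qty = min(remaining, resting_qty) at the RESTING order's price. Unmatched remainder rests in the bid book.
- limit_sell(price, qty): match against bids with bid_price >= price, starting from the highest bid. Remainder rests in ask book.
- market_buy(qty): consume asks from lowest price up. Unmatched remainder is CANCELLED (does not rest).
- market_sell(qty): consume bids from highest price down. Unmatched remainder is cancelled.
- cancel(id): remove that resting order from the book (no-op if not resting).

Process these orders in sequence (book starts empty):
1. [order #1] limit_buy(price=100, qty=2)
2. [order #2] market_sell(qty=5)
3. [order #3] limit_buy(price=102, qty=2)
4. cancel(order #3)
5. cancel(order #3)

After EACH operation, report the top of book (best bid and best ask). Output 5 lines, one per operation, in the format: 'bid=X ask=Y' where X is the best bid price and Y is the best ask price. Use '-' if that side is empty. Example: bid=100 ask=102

Answer: bid=100 ask=-
bid=- ask=-
bid=102 ask=-
bid=- ask=-
bid=- ask=-

Derivation:
After op 1 [order #1] limit_buy(price=100, qty=2): fills=none; bids=[#1:2@100] asks=[-]
After op 2 [order #2] market_sell(qty=5): fills=#1x#2:2@100; bids=[-] asks=[-]
After op 3 [order #3] limit_buy(price=102, qty=2): fills=none; bids=[#3:2@102] asks=[-]
After op 4 cancel(order #3): fills=none; bids=[-] asks=[-]
After op 5 cancel(order #3): fills=none; bids=[-] asks=[-]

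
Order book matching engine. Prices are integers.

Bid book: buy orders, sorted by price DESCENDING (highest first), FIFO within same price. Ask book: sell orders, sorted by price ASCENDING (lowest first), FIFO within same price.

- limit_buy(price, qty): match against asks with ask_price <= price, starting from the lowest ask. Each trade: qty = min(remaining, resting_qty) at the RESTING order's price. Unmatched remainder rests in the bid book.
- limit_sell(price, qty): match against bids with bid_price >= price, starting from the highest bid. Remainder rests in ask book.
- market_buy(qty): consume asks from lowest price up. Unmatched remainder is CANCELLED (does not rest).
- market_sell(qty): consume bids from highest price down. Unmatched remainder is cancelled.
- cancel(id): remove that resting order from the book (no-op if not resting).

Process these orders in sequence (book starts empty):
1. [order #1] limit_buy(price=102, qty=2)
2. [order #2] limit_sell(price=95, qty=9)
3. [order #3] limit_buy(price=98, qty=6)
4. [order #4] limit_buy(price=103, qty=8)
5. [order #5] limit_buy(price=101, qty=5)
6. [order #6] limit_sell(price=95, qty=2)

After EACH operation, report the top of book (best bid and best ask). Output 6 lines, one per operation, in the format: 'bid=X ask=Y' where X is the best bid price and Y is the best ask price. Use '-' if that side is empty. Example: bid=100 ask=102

After op 1 [order #1] limit_buy(price=102, qty=2): fills=none; bids=[#1:2@102] asks=[-]
After op 2 [order #2] limit_sell(price=95, qty=9): fills=#1x#2:2@102; bids=[-] asks=[#2:7@95]
After op 3 [order #3] limit_buy(price=98, qty=6): fills=#3x#2:6@95; bids=[-] asks=[#2:1@95]
After op 4 [order #4] limit_buy(price=103, qty=8): fills=#4x#2:1@95; bids=[#4:7@103] asks=[-]
After op 5 [order #5] limit_buy(price=101, qty=5): fills=none; bids=[#4:7@103 #5:5@101] asks=[-]
After op 6 [order #6] limit_sell(price=95, qty=2): fills=#4x#6:2@103; bids=[#4:5@103 #5:5@101] asks=[-]

Answer: bid=102 ask=-
bid=- ask=95
bid=- ask=95
bid=103 ask=-
bid=103 ask=-
bid=103 ask=-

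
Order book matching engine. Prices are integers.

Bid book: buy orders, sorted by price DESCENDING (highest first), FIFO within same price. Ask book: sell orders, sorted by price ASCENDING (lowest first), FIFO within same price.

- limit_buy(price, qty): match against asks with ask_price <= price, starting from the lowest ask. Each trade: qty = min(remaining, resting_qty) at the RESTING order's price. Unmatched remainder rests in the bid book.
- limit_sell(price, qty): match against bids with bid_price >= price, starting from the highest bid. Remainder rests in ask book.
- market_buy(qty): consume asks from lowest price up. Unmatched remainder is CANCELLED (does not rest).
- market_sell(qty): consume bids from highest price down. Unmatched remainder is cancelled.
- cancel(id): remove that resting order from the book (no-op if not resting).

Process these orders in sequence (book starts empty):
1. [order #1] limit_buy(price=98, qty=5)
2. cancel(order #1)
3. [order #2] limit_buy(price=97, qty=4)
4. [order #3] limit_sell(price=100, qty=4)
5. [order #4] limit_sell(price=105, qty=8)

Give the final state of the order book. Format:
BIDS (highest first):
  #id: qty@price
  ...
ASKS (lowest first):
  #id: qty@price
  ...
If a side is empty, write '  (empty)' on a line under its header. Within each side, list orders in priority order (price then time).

Answer: BIDS (highest first):
  #2: 4@97
ASKS (lowest first):
  #3: 4@100
  #4: 8@105

Derivation:
After op 1 [order #1] limit_buy(price=98, qty=5): fills=none; bids=[#1:5@98] asks=[-]
After op 2 cancel(order #1): fills=none; bids=[-] asks=[-]
After op 3 [order #2] limit_buy(price=97, qty=4): fills=none; bids=[#2:4@97] asks=[-]
After op 4 [order #3] limit_sell(price=100, qty=4): fills=none; bids=[#2:4@97] asks=[#3:4@100]
After op 5 [order #4] limit_sell(price=105, qty=8): fills=none; bids=[#2:4@97] asks=[#3:4@100 #4:8@105]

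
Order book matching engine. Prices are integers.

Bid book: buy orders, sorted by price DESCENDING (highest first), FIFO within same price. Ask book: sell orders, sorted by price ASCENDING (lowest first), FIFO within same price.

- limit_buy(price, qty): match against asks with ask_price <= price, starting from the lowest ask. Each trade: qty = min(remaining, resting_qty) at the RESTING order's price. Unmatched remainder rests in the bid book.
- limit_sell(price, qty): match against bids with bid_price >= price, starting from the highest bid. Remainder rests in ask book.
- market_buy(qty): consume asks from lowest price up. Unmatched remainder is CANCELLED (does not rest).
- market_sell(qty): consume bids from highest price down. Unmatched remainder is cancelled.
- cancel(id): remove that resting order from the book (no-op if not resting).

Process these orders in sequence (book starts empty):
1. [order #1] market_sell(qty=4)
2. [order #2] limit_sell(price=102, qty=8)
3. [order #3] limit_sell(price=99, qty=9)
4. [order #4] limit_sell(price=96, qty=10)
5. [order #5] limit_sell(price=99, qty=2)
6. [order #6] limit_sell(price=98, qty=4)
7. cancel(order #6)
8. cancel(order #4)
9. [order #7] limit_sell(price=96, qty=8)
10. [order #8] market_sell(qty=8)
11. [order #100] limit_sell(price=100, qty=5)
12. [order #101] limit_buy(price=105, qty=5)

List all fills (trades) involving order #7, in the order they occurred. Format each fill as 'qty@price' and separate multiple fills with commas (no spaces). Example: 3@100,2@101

After op 1 [order #1] market_sell(qty=4): fills=none; bids=[-] asks=[-]
After op 2 [order #2] limit_sell(price=102, qty=8): fills=none; bids=[-] asks=[#2:8@102]
After op 3 [order #3] limit_sell(price=99, qty=9): fills=none; bids=[-] asks=[#3:9@99 #2:8@102]
After op 4 [order #4] limit_sell(price=96, qty=10): fills=none; bids=[-] asks=[#4:10@96 #3:9@99 #2:8@102]
After op 5 [order #5] limit_sell(price=99, qty=2): fills=none; bids=[-] asks=[#4:10@96 #3:9@99 #5:2@99 #2:8@102]
After op 6 [order #6] limit_sell(price=98, qty=4): fills=none; bids=[-] asks=[#4:10@96 #6:4@98 #3:9@99 #5:2@99 #2:8@102]
After op 7 cancel(order #6): fills=none; bids=[-] asks=[#4:10@96 #3:9@99 #5:2@99 #2:8@102]
After op 8 cancel(order #4): fills=none; bids=[-] asks=[#3:9@99 #5:2@99 #2:8@102]
After op 9 [order #7] limit_sell(price=96, qty=8): fills=none; bids=[-] asks=[#7:8@96 #3:9@99 #5:2@99 #2:8@102]
After op 10 [order #8] market_sell(qty=8): fills=none; bids=[-] asks=[#7:8@96 #3:9@99 #5:2@99 #2:8@102]
After op 11 [order #100] limit_sell(price=100, qty=5): fills=none; bids=[-] asks=[#7:8@96 #3:9@99 #5:2@99 #100:5@100 #2:8@102]
After op 12 [order #101] limit_buy(price=105, qty=5): fills=#101x#7:5@96; bids=[-] asks=[#7:3@96 #3:9@99 #5:2@99 #100:5@100 #2:8@102]

Answer: 5@96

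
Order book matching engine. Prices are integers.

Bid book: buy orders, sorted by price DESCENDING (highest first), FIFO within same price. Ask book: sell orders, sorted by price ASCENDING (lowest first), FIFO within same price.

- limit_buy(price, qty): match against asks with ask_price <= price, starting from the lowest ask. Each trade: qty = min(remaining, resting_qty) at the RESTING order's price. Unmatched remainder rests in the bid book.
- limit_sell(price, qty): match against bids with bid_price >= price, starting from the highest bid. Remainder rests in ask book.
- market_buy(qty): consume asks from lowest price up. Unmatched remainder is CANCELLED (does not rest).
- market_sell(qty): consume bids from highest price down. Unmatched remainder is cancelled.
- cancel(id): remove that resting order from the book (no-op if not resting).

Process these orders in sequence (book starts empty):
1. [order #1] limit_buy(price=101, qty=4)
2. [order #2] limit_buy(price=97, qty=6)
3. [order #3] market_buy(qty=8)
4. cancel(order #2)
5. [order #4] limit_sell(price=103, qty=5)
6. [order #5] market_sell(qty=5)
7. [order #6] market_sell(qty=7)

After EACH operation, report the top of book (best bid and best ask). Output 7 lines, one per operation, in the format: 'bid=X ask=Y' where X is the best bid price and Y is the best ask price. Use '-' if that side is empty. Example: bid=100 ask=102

After op 1 [order #1] limit_buy(price=101, qty=4): fills=none; bids=[#1:4@101] asks=[-]
After op 2 [order #2] limit_buy(price=97, qty=6): fills=none; bids=[#1:4@101 #2:6@97] asks=[-]
After op 3 [order #3] market_buy(qty=8): fills=none; bids=[#1:4@101 #2:6@97] asks=[-]
After op 4 cancel(order #2): fills=none; bids=[#1:4@101] asks=[-]
After op 5 [order #4] limit_sell(price=103, qty=5): fills=none; bids=[#1:4@101] asks=[#4:5@103]
After op 6 [order #5] market_sell(qty=5): fills=#1x#5:4@101; bids=[-] asks=[#4:5@103]
After op 7 [order #6] market_sell(qty=7): fills=none; bids=[-] asks=[#4:5@103]

Answer: bid=101 ask=-
bid=101 ask=-
bid=101 ask=-
bid=101 ask=-
bid=101 ask=103
bid=- ask=103
bid=- ask=103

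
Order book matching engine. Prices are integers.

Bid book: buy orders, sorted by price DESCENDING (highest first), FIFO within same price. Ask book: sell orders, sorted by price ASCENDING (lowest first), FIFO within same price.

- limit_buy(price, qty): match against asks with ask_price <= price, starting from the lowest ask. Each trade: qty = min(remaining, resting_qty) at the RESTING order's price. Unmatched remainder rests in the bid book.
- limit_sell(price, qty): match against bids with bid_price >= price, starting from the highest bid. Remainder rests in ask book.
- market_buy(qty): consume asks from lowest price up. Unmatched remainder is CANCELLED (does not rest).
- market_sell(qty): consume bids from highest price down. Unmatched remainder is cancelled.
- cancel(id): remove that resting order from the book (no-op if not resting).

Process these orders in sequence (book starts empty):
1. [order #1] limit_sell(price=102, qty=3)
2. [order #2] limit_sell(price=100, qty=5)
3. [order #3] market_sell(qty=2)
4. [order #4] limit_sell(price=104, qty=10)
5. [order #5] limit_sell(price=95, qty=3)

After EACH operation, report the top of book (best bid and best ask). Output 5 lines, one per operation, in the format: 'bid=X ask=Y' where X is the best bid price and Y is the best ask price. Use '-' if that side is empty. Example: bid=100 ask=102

Answer: bid=- ask=102
bid=- ask=100
bid=- ask=100
bid=- ask=100
bid=- ask=95

Derivation:
After op 1 [order #1] limit_sell(price=102, qty=3): fills=none; bids=[-] asks=[#1:3@102]
After op 2 [order #2] limit_sell(price=100, qty=5): fills=none; bids=[-] asks=[#2:5@100 #1:3@102]
After op 3 [order #3] market_sell(qty=2): fills=none; bids=[-] asks=[#2:5@100 #1:3@102]
After op 4 [order #4] limit_sell(price=104, qty=10): fills=none; bids=[-] asks=[#2:5@100 #1:3@102 #4:10@104]
After op 5 [order #5] limit_sell(price=95, qty=3): fills=none; bids=[-] asks=[#5:3@95 #2:5@100 #1:3@102 #4:10@104]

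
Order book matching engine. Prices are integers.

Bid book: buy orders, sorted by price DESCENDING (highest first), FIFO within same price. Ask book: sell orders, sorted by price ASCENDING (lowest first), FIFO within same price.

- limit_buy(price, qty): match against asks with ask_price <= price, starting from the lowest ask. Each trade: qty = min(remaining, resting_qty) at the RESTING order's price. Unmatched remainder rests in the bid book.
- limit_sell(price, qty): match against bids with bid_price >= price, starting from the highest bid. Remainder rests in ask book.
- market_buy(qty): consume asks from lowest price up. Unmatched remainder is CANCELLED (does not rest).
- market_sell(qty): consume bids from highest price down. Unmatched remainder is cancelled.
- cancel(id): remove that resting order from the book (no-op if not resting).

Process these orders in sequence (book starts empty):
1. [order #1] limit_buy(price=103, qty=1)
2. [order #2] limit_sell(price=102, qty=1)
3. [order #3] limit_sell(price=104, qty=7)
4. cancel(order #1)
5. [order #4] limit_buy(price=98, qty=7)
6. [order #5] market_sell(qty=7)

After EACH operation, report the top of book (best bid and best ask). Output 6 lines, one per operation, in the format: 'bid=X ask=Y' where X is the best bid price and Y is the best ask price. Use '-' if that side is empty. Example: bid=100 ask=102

After op 1 [order #1] limit_buy(price=103, qty=1): fills=none; bids=[#1:1@103] asks=[-]
After op 2 [order #2] limit_sell(price=102, qty=1): fills=#1x#2:1@103; bids=[-] asks=[-]
After op 3 [order #3] limit_sell(price=104, qty=7): fills=none; bids=[-] asks=[#3:7@104]
After op 4 cancel(order #1): fills=none; bids=[-] asks=[#3:7@104]
After op 5 [order #4] limit_buy(price=98, qty=7): fills=none; bids=[#4:7@98] asks=[#3:7@104]
After op 6 [order #5] market_sell(qty=7): fills=#4x#5:7@98; bids=[-] asks=[#3:7@104]

Answer: bid=103 ask=-
bid=- ask=-
bid=- ask=104
bid=- ask=104
bid=98 ask=104
bid=- ask=104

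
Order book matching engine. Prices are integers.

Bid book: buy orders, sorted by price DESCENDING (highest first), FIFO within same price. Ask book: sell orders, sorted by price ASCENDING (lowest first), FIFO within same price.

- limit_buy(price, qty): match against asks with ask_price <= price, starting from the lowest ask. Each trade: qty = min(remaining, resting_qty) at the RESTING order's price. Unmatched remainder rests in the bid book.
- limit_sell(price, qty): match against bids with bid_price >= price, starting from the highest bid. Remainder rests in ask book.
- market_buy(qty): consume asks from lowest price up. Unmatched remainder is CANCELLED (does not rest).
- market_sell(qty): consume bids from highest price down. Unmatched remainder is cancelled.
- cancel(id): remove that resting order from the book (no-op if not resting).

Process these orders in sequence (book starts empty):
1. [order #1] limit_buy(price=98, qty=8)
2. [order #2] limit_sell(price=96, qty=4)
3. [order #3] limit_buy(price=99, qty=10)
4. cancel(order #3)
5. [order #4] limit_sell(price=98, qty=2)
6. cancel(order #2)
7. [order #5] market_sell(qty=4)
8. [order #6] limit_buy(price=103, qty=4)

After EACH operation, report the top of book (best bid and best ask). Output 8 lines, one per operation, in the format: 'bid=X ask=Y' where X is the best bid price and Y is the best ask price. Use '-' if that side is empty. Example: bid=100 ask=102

Answer: bid=98 ask=-
bid=98 ask=-
bid=99 ask=-
bid=98 ask=-
bid=98 ask=-
bid=98 ask=-
bid=- ask=-
bid=103 ask=-

Derivation:
After op 1 [order #1] limit_buy(price=98, qty=8): fills=none; bids=[#1:8@98] asks=[-]
After op 2 [order #2] limit_sell(price=96, qty=4): fills=#1x#2:4@98; bids=[#1:4@98] asks=[-]
After op 3 [order #3] limit_buy(price=99, qty=10): fills=none; bids=[#3:10@99 #1:4@98] asks=[-]
After op 4 cancel(order #3): fills=none; bids=[#1:4@98] asks=[-]
After op 5 [order #4] limit_sell(price=98, qty=2): fills=#1x#4:2@98; bids=[#1:2@98] asks=[-]
After op 6 cancel(order #2): fills=none; bids=[#1:2@98] asks=[-]
After op 7 [order #5] market_sell(qty=4): fills=#1x#5:2@98; bids=[-] asks=[-]
After op 8 [order #6] limit_buy(price=103, qty=4): fills=none; bids=[#6:4@103] asks=[-]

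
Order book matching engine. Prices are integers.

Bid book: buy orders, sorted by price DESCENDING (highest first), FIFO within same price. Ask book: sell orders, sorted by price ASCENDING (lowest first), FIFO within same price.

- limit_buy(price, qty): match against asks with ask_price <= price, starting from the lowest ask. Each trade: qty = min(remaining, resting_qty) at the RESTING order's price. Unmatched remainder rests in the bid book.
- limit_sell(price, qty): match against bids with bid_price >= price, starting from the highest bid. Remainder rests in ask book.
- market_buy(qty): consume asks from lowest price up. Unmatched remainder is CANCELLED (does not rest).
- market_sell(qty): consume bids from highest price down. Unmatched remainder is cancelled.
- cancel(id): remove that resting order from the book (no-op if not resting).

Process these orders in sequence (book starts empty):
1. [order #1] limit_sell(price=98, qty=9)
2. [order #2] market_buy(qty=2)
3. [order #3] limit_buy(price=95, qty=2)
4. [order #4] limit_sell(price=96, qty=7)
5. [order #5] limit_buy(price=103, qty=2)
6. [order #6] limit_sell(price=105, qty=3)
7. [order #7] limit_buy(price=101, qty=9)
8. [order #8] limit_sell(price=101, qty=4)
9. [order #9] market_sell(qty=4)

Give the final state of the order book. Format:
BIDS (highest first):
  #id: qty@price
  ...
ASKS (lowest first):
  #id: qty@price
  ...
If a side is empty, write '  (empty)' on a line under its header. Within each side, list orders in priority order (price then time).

Answer: BIDS (highest first):
  (empty)
ASKS (lowest first):
  #1: 3@98
  #8: 4@101
  #6: 3@105

Derivation:
After op 1 [order #1] limit_sell(price=98, qty=9): fills=none; bids=[-] asks=[#1:9@98]
After op 2 [order #2] market_buy(qty=2): fills=#2x#1:2@98; bids=[-] asks=[#1:7@98]
After op 3 [order #3] limit_buy(price=95, qty=2): fills=none; bids=[#3:2@95] asks=[#1:7@98]
After op 4 [order #4] limit_sell(price=96, qty=7): fills=none; bids=[#3:2@95] asks=[#4:7@96 #1:7@98]
After op 5 [order #5] limit_buy(price=103, qty=2): fills=#5x#4:2@96; bids=[#3:2@95] asks=[#4:5@96 #1:7@98]
After op 6 [order #6] limit_sell(price=105, qty=3): fills=none; bids=[#3:2@95] asks=[#4:5@96 #1:7@98 #6:3@105]
After op 7 [order #7] limit_buy(price=101, qty=9): fills=#7x#4:5@96 #7x#1:4@98; bids=[#3:2@95] asks=[#1:3@98 #6:3@105]
After op 8 [order #8] limit_sell(price=101, qty=4): fills=none; bids=[#3:2@95] asks=[#1:3@98 #8:4@101 #6:3@105]
After op 9 [order #9] market_sell(qty=4): fills=#3x#9:2@95; bids=[-] asks=[#1:3@98 #8:4@101 #6:3@105]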